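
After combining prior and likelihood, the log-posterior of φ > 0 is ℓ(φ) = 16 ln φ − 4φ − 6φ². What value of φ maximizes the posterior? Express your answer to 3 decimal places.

ℓ'(φ) = 16/φ − 4 − 12φ. Setting this to zero and multiplying by φ: 12φ² + 4φ − 16 = 0.
φ = (−4 + √(4² + 4·12·16)) / (2·12) = (−4 + √784) / 24 = (−4 + 28)/24 = 1.
ℓ''(φ) = −16/φ² − 12 < 0, confirming a maximum.

φ̂_MAP = 1.000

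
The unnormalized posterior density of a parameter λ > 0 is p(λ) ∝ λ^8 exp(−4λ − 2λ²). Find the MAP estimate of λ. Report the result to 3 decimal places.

ℓ'(λ) = 8/λ − 4 − 4λ. Setting this to zero and multiplying by λ: 4λ² + 4λ − 8 = 0.
λ = (−4 + √(4² + 4·4·8)) / (2·4) = (−4 + √144) / 8 = (−4 + 12)/8 = 1.
ℓ''(λ) = −8/λ² − 4 < 0, confirming a maximum.

λ̂_MAP = 1.000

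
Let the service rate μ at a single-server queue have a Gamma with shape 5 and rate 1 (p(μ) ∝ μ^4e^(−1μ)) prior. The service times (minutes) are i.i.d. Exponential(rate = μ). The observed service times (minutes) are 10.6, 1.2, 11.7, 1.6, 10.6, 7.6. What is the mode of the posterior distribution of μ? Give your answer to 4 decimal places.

The Exponential(rate=μ) likelihood is ∝ μ^n e^(−μΣtᵢ). Here n = 6 and Σtᵢ = 10.6 + 1.2 + 11.7 + 1.6 + 10.6 + 7.6 = 43.3.
Posterior ∝ μ^4e^(−1μ) · μ^6e^(−43.3μ) = μ^10e^(−44.3μ), i.e. Gamma(11, 44.3).
Mode = (a−1)/b = 10/44.3 ≈ 0.2257.

μ̂_MAP = 0.2257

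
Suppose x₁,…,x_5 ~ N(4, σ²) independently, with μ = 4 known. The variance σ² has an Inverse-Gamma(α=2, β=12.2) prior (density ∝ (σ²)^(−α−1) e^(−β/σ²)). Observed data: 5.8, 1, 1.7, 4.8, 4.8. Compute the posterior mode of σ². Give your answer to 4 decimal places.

Sum of squared deviations about the known mean: SS = (5.8−4)² + (1−4)² + (1.7−4)² + (4.8−4)² + (4.8−4)² = 18.81.
The Normal likelihood contributes (σ²)^(−n/2) exp(−SS/(2σ²)), so the posterior is Inverse-Gamma(α + n/2, β + SS/2) = Inverse-Gamma(4.5, 21.605).
The mode of Inverse-Gamma(a, b) is b/(a+1) = 21.605/5.5 ≈ 3.9282.

σ̂²_MAP = 3.9282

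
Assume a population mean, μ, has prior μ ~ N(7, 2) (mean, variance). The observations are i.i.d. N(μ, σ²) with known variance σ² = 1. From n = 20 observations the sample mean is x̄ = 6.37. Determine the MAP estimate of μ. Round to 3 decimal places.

μ̂_MAP = 6.385

n = 20, x̄ = 6.37.
For a Normal prior and Normal likelihood with known variance, the posterior is Normal; its mode equals its mean, the precision-weighted average.
Prior precision 1/σ₀² = 1/2 = 0.5; data precision n/σ² = 20/1 = 20.
μ̂ = (0.5·7 + 20·6.37) / (0.5 + 20) = 130.9/20.5 = 1309/205 ≈ 6.385.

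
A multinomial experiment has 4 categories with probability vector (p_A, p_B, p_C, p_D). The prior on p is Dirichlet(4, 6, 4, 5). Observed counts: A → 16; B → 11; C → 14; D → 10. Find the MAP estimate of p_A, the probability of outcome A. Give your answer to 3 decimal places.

The posterior is Dirichlet(αᵢ + nᵢ) = Dirichlet(20, 17, 18, 15).
For a Dirichlet(a₁,…,a_K) with all aᵢ > 1, the mode has j-th component (aⱼ − 1)/(Σaᵢ − K).
Here Σaᵢ = 70 and K = 4, so p_A = (20 − 1)/(70 − 4) = 19/66 ≈ 0.288.

MAP estimate of p_A = 0.288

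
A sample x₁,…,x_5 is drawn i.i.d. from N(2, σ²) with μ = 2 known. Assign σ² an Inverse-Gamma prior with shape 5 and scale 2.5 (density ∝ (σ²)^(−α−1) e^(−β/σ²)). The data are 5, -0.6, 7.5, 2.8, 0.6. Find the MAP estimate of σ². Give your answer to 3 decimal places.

σ̂²_MAP = 3.154

Sum of squared deviations about the known mean: SS = (5−2)² + (-0.6−2)² + (7.5−2)² + (2.8−2)² + (0.6−2)² = 48.61.
The Normal likelihood contributes (σ²)^(−n/2) exp(−SS/(2σ²)), so the posterior is Inverse-Gamma(α + n/2, β + SS/2) = Inverse-Gamma(7.5, 26.805).
The mode of Inverse-Gamma(a, b) is b/(a+1) = 26.805/8.5 ≈ 3.154.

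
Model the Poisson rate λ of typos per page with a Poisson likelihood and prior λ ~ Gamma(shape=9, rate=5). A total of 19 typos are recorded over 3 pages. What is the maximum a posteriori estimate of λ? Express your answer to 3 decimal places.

λ̂_MAP = 3.375

Σxᵢ = 19, n = 3.
Posterior ∝ λ^8e^(−5λ) · λ^19e^(−3λ) = λ^27e^(−8λ), i.e. Gamma(shape=28, rate=8).
The mode of a Gamma(a, b) with a ≥ 1 (shape–rate) is (a−1)/b = 27/8 ≈ 3.375.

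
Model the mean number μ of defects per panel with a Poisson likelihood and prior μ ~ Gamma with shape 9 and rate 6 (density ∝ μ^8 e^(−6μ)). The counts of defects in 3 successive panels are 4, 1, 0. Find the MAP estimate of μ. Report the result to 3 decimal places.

Σxᵢ = 4+1+0 = 5, with n = 3.
Posterior ∝ μ^8e^(−6μ) · μ^5e^(−3μ) = μ^13e^(−9μ), i.e. Gamma(shape=14, rate=9).
The mode of a Gamma(a, b) with a ≥ 1 (shape–rate) is (a−1)/b = 13/9 ≈ 1.444.

μ̂_MAP = 1.444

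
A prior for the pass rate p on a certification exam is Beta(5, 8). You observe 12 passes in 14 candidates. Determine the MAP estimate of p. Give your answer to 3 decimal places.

p̂_MAP = 0.640

Prior: Beta(5, 8).
Data: 12 successes in 14 trials. The binomial likelihood contributes p^12(1−p)^2, so the posterior is Beta(5+12, 8+2) = Beta(17, 10).
For Beta(a, b) with a, b > 1 the mode is (a−1)/(a+b−2) = 16/25 ≈ 0.640.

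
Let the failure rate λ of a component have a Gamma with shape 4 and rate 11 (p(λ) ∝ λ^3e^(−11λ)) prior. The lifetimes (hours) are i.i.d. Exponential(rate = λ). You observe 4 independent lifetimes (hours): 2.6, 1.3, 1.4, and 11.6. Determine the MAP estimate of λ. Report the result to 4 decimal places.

The Exponential(rate=λ) likelihood is ∝ λ^n e^(−λΣtᵢ). Here n = 4 and Σtᵢ = 2.6 + 1.3 + 1.4 + 11.6 = 16.9.
Posterior ∝ λ^3e^(−11λ) · λ^4e^(−16.9λ) = λ^7e^(−27.9λ), i.e. Gamma(8, 27.9).
Mode = (a−1)/b = 7/27.9 ≈ 0.2509.

λ̂_MAP = 0.2509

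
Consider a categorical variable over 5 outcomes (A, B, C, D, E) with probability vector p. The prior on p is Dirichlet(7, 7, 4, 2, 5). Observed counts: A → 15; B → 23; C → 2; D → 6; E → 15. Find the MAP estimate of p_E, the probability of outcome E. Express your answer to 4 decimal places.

The posterior is Dirichlet(αᵢ + nᵢ) = Dirichlet(22, 30, 6, 8, 20).
For a Dirichlet(a₁,…,a_K) with all aᵢ > 1, the mode has j-th component (aⱼ − 1)/(Σaᵢ − K).
Here Σaᵢ = 86 and K = 5, so p_E = (20 − 1)/(86 − 5) = 19/81 ≈ 0.2346.

MAP estimate of p_E = 0.2346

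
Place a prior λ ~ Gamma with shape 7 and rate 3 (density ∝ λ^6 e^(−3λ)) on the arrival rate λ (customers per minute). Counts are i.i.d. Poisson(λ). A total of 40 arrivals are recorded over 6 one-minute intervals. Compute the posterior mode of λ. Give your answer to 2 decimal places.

λ̂_MAP = 5.11

Σxᵢ = 40, n = 6.
Posterior ∝ λ^6e^(−3λ) · λ^40e^(−6λ) = λ^46e^(−9λ), i.e. Gamma(shape=47, rate=9).
The mode of a Gamma(a, b) with a ≥ 1 (shape–rate) is (a−1)/b = 46/9 ≈ 5.11.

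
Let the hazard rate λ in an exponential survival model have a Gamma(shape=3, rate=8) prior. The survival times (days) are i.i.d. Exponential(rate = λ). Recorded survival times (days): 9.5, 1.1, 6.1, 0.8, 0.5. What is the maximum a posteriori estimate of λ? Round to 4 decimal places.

The Exponential(rate=λ) likelihood is ∝ λ^n e^(−λΣtᵢ). Here n = 5 and Σtᵢ = 9.5 + 1.1 + 6.1 + 0.8 + 0.5 = 18.
Posterior ∝ λ^2e^(−8λ) · λ^5e^(−18λ) = λ^7e^(−26λ), i.e. Gamma(8, 26).
Mode = (a−1)/b = 7/26 ≈ 0.2692.

λ̂_MAP = 0.2692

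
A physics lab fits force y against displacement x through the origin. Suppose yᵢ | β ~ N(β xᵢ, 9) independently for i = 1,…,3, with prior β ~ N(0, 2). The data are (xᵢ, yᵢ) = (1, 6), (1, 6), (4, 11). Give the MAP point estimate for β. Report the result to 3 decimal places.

β̂_MAP = 2.489

log p(β | y) = −Σ(yᵢ − βxᵢ)²/(2·9) − β²/(2·2) + const.
Setting the derivative to zero: Σxᵢ(yᵢ − βxᵢ)/9 − β/2 = 0, so β = Σxᵢyᵢ / (Σxᵢ² + σ²/τ²).
Σxᵢyᵢ = 1·6 + 1·6 + 4·11 = 56; Σxᵢ² = 18; σ²/τ² = 4.5.
β̂_MAP = 56 / (18 + 4.5) = 56/22.5 ≈ 2.489.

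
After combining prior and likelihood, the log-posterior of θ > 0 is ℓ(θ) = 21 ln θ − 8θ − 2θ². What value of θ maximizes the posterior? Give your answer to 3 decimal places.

ℓ'(θ) = 21/θ − 8 − 4θ. Setting this to zero and multiplying by θ: 4θ² + 8θ − 21 = 0.
θ = (−8 + √(8² + 4·4·21)) / (2·4) = (−8 + √400) / 8 = (−8 + 20)/8 = 3/2.
ℓ''(θ) = −21/θ² − 4 < 0, confirming a maximum.

θ̂_MAP = 1.500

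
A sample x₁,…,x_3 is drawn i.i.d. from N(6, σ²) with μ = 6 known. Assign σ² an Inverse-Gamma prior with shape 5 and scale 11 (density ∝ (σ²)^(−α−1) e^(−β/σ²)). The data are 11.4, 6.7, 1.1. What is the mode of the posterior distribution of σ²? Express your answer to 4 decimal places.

Sum of squared deviations about the known mean: SS = (11.4−6)² + (6.7−6)² + (1.1−6)² = 53.66.
The Normal likelihood contributes (σ²)^(−n/2) exp(−SS/(2σ²)), so the posterior is Inverse-Gamma(α + n/2, β + SS/2) = Inverse-Gamma(6.5, 37.83).
The mode of Inverse-Gamma(a, b) is b/(a+1) = 37.83/7.5 ≈ 5.0440.

σ̂²_MAP = 5.0440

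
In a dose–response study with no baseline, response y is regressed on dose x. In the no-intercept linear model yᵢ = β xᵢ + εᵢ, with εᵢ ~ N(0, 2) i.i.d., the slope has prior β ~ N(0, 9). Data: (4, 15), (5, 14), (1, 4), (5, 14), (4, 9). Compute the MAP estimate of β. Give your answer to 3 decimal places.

log p(β | y) = −Σ(yᵢ − βxᵢ)²/(2·2) − β²/(2·9) + const.
Setting the derivative to zero: Σxᵢ(yᵢ − βxᵢ)/2 − β/9 = 0, so β = Σxᵢyᵢ / (Σxᵢ² + σ²/τ²).
Σxᵢyᵢ = 4·15 + 5·14 + 1·4 + 5·14 + 4·9 = 240; Σxᵢ² = 83; σ²/τ² = 2/9.
β̂_MAP = 240 / (83 + 2/9) = 240/(749/9) = 2160/749 ≈ 2.884.

β̂_MAP = 2.884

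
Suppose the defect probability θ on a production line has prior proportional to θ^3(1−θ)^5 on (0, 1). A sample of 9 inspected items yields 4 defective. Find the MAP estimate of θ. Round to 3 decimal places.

θ̂_MAP = 0.412

The prior density ∝ θ^3(1−θ)^5 is the kernel of Beta(4, 6).
Data: 4 successes in 9 trials. The binomial likelihood contributes θ^4(1−θ)^5, so the posterior is Beta(4+4, 6+5) = Beta(8, 11).
For Beta(a, b) with a, b > 1 the mode is (a−1)/(a+b−2) = 7/17 ≈ 0.412.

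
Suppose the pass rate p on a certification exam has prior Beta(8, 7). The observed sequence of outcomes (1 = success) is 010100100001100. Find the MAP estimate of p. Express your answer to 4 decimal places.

p̂_MAP = 0.4286

Prior: Beta(8, 7).
Data: 5 successes in 15 trials (from the sequence). The binomial likelihood contributes p^5(1−p)^10, so the posterior is Beta(8+5, 7+10) = Beta(13, 17).
For Beta(a, b) with a, b > 1 the mode is (a−1)/(a+b−2) = 12/28 ≈ 0.4286.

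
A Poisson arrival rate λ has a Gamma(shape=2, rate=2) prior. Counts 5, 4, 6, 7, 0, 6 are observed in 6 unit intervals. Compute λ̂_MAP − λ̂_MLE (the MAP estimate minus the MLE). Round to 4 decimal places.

MAP − MLE = -1.0417

Σxᵢ = 28. Posterior is Gamma(30, 8); MAP = (30−1)/8 = 29/8 ≈ 3.62500.
MLE = x̄ = 28/6 ≈ 4.66667.
Difference = 29/8 − 28/6 = -25/24 ≈ -1.0417.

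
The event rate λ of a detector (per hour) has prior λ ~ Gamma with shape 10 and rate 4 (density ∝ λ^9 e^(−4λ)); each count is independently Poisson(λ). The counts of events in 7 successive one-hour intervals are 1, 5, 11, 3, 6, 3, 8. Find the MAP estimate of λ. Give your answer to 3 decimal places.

Σxᵢ = 1+5+11+3+6+3+8 = 37, with n = 7.
Posterior ∝ λ^9e^(−4λ) · λ^37e^(−7λ) = λ^46e^(−11λ), i.e. Gamma(shape=47, rate=11).
The mode of a Gamma(a, b) with a ≥ 1 (shape–rate) is (a−1)/b = 46/11 ≈ 4.182.

λ̂_MAP = 4.182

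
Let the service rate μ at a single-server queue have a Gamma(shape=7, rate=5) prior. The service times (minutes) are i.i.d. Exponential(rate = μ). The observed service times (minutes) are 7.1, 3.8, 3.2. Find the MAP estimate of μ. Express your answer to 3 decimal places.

The Exponential(rate=μ) likelihood is ∝ μ^n e^(−μΣtᵢ). Here n = 3 and Σtᵢ = 7.1 + 3.8 + 3.2 = 14.1.
Posterior ∝ μ^6e^(−5μ) · μ^3e^(−14.1μ) = μ^9e^(−19.1μ), i.e. Gamma(10, 19.1).
Mode = (a−1)/b = 9/19.1 ≈ 0.471.

μ̂_MAP = 0.471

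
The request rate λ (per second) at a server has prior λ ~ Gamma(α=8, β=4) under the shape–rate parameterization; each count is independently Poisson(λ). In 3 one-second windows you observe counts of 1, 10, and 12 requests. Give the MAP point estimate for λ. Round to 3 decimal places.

λ̂_MAP = 4.286

Σxᵢ = 1+10+12 = 23, with n = 3.
Posterior ∝ λ^7e^(−4λ) · λ^23e^(−3λ) = λ^30e^(−7λ), i.e. Gamma(shape=31, rate=7).
The mode of a Gamma(a, b) with a ≥ 1 (shape–rate) is (a−1)/b = 30/7 ≈ 4.286.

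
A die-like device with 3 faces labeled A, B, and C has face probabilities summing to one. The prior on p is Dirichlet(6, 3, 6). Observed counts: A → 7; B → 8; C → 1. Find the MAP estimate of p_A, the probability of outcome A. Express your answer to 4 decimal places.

The posterior is Dirichlet(αᵢ + nᵢ) = Dirichlet(13, 11, 7).
For a Dirichlet(a₁,…,a_K) with all aᵢ > 1, the mode has j-th component (aⱼ − 1)/(Σaᵢ − K).
Here Σaᵢ = 31 and K = 3, so p_A = (13 − 1)/(31 − 3) = 12/28 ≈ 0.4286.

MAP estimate of p_A = 0.4286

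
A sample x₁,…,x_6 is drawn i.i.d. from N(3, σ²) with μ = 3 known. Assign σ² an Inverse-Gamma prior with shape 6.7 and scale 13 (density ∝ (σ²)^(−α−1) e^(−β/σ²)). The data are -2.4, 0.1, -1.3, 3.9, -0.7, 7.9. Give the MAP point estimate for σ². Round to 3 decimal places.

Sum of squared deviations about the known mean: SS = (-2.4−3)² + (0.1−3)² + (-1.3−3)² + (3.9−3)² + (-0.7−3)² + (7.9−3)² = 94.57.
The Normal likelihood contributes (σ²)^(−n/2) exp(−SS/(2σ²)), so the posterior is Inverse-Gamma(α + n/2, β + SS/2) = Inverse-Gamma(9.7, 60.285).
The mode of Inverse-Gamma(a, b) is b/(a+1) = 60.285/10.7 ≈ 5.634.

σ̂²_MAP = 5.634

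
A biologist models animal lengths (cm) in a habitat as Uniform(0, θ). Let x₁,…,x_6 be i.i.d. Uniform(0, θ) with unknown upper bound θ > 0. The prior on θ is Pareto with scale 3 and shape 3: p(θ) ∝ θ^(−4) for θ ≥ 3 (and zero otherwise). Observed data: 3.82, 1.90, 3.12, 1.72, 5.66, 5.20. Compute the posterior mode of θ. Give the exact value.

θ̂_MAP = 5.66

The Uniform(0, θ) likelihood is θ^(−n) for θ ≥ max(xᵢ), zero otherwise. Here max(xᵢ) = 5.66.
Posterior ∝ θ^(−4) · θ^(−6) = θ^(−10) on θ ≥ max(3, 5.66) = 5.66.
This density is strictly decreasing in θ, so the posterior mode lies at the lower boundary of the support.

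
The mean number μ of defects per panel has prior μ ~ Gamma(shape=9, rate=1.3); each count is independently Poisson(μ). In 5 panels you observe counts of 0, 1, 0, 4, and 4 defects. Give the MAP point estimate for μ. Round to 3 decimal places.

Σxᵢ = 0+1+0+4+4 = 9, with n = 5.
Posterior ∝ μ^8e^(−1.3μ) · μ^9e^(−5μ) = μ^17e^(−6.3μ), i.e. Gamma(shape=18, rate=6.3).
The mode of a Gamma(a, b) with a ≥ 1 (shape–rate) is (a−1)/b = 17/6.3 ≈ 2.698.

μ̂_MAP = 2.698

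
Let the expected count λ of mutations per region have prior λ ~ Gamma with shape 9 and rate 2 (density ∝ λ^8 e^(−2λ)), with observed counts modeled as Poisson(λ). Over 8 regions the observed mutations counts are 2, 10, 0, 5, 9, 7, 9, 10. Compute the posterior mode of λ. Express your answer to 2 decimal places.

Σxᵢ = 2+10+0+5+9+7+9+10 = 52, with n = 8.
Posterior ∝ λ^8e^(−2λ) · λ^52e^(−8λ) = λ^60e^(−10λ), i.e. Gamma(shape=61, rate=10).
The mode of a Gamma(a, b) with a ≥ 1 (shape–rate) is (a−1)/b = 60/10 ≈ 6.00.

λ̂_MAP = 6.00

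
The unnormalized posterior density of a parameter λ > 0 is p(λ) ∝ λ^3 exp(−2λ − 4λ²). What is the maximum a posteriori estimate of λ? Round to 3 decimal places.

ℓ'(λ) = 3/λ − 2 − 8λ. Setting this to zero and multiplying by λ: 8λ² + 2λ − 3 = 0.
λ = (−2 + √(2² + 4·8·3)) / (2·8) = (−2 + √100) / 16 = (−2 + 10)/16 = 1/2.
ℓ''(λ) = −3/λ² − 8 < 0, confirming a maximum.

λ̂_MAP = 0.500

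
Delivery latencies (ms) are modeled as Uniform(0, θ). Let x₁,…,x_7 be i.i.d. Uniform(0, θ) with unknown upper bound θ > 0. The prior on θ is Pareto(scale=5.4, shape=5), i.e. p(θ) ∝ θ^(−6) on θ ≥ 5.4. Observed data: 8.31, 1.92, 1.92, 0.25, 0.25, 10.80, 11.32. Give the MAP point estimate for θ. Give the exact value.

The Uniform(0, θ) likelihood is θ^(−n) for θ ≥ max(xᵢ), zero otherwise. Here max(xᵢ) = 11.32.
Posterior ∝ θ^(−6) · θ^(−7) = θ^(−13) on θ ≥ max(5.4, 11.32) = 11.32.
This density is strictly decreasing in θ, so the posterior mode lies at the lower boundary of the support.

θ̂_MAP = 11.32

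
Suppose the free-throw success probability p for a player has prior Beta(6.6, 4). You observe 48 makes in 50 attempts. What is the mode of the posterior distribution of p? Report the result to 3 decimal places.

p̂_MAP = 0.915

Prior: Beta(6.6, 4).
Data: 48 successes in 50 trials. The binomial likelihood contributes p^48(1−p)^2, so the posterior is Beta(6.6+48, 4+2) = Beta(54.6, 6).
For Beta(a, b) with a, b > 1 the mode is (a−1)/(a+b−2) = 53.6/58.6 ≈ 0.915.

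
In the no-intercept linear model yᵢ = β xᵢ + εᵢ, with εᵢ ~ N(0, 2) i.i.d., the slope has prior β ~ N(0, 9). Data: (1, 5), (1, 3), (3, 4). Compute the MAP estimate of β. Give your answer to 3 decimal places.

log p(β | y) = −Σ(yᵢ − βxᵢ)²/(2·2) − β²/(2·9) + const.
Setting the derivative to zero: Σxᵢ(yᵢ − βxᵢ)/2 − β/9 = 0, so β = Σxᵢyᵢ / (Σxᵢ² + σ²/τ²).
Σxᵢyᵢ = 1·5 + 1·3 + 3·4 = 20; Σxᵢ² = 11; σ²/τ² = 2/9.
β̂_MAP = 20 / (11 + 2/9) = 20/(101/9) = 180/101 ≈ 1.782.

β̂_MAP = 1.782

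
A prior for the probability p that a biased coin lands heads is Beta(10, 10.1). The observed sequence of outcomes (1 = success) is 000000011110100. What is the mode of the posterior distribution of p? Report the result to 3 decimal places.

p̂_MAP = 0.423

Prior: Beta(10, 10.1).
Data: 5 successes in 15 trials (from the sequence). The binomial likelihood contributes p^5(1−p)^10, so the posterior is Beta(10+5, 10.1+10) = Beta(15, 20.1).
For Beta(a, b) with a, b > 1 the mode is (a−1)/(a+b−2) = 14/33.1 ≈ 0.423.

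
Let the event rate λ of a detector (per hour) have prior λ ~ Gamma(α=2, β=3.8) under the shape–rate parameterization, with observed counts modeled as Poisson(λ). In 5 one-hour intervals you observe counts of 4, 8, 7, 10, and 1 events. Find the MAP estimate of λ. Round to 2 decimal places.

Σxᵢ = 4+8+7+10+1 = 30, with n = 5.
Posterior ∝ λe^(−3.8λ) · λ^30e^(−5λ) = λ^31e^(−8.8λ), i.e. Gamma(shape=32, rate=8.8).
The mode of a Gamma(a, b) with a ≥ 1 (shape–rate) is (a−1)/b = 31/8.8 ≈ 3.52.

λ̂_MAP = 3.52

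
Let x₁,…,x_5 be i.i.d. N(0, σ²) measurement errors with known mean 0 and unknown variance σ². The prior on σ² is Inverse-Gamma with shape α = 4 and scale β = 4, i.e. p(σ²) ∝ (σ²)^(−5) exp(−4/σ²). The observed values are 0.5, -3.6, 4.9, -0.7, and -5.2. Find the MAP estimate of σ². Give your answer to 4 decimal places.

σ̂²_MAP = 4.8500

Sum of squared deviations about the known mean: SS = (0.5−0)² + (-3.6−0)² + (4.9−0)² + (-0.7−0)² + (-5.2−0)² = 64.75.
The Normal likelihood contributes (σ²)^(−n/2) exp(−SS/(2σ²)), so the posterior is Inverse-Gamma(α + n/2, β + SS/2) = Inverse-Gamma(6.5, 36.375).
The mode of Inverse-Gamma(a, b) is b/(a+1) = 36.375/7.5 ≈ 4.8500.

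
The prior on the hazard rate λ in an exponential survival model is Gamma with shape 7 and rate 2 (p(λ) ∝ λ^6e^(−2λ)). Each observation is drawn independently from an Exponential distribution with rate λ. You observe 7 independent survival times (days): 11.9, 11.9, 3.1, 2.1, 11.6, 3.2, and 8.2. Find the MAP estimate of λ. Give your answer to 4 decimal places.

The Exponential(rate=λ) likelihood is ∝ λ^n e^(−λΣtᵢ). Here n = 7 and Σtᵢ = 11.9 + 11.9 + 3.1 + 2.1 + 11.6 + 3.2 + 8.2 = 52.
Posterior ∝ λ^6e^(−2λ) · λ^7e^(−52λ) = λ^13e^(−54λ), i.e. Gamma(14, 54).
Mode = (a−1)/b = 13/54 ≈ 0.2407.

λ̂_MAP = 0.2407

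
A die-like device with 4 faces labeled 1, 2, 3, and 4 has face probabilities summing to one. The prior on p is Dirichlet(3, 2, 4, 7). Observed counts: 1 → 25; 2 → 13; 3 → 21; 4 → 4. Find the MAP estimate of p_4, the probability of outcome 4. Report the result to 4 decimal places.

MAP estimate: 0.1333

The posterior is Dirichlet(αᵢ + nᵢ) = Dirichlet(28, 15, 25, 11).
For a Dirichlet(a₁,…,a_K) with all aᵢ > 1, the mode has j-th component (aⱼ − 1)/(Σaᵢ − K).
Here Σaᵢ = 79 and K = 4, so p_4 = (11 − 1)/(79 − 4) = 10/75 ≈ 0.1333.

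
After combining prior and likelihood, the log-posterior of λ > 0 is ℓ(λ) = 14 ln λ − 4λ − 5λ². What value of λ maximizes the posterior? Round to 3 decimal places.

λ̂_MAP = 1.000

ℓ'(λ) = 14/λ − 4 − 10λ. Setting this to zero and multiplying by λ: 10λ² + 4λ − 14 = 0.
λ = (−4 + √(4² + 4·10·14)) / (2·10) = (−4 + √576) / 20 = (−4 + 24)/20 = 1.
ℓ''(λ) = −14/λ² − 10 < 0, confirming a maximum.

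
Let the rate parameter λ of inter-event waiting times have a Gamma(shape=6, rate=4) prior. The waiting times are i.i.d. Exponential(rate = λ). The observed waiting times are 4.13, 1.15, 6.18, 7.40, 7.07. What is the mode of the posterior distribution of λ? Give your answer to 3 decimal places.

λ̂_MAP = 0.334

The Exponential(rate=λ) likelihood is ∝ λ^n e^(−λΣtᵢ). Here n = 5 and Σtᵢ = 4.13 + 1.15 + 6.18 + 7.40 + 7.07 = 25.93.
Posterior ∝ λ^5e^(−4λ) · λ^5e^(−25.93λ) = λ^10e^(−29.93λ), i.e. Gamma(11, 29.93).
Mode = (a−1)/b = 10/29.93 ≈ 0.334.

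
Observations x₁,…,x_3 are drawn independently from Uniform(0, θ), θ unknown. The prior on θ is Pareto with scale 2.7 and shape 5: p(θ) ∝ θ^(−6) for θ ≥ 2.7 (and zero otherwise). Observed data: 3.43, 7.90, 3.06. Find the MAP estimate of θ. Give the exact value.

θ̂_MAP = 7.90

The Uniform(0, θ) likelihood is θ^(−n) for θ ≥ max(xᵢ), zero otherwise. Here max(xᵢ) = 7.90.
Posterior ∝ θ^(−6) · θ^(−3) = θ^(−9) on θ ≥ max(2.7, 7.90) = 7.90.
This density is strictly decreasing in θ, so the posterior mode lies at the lower boundary of the support.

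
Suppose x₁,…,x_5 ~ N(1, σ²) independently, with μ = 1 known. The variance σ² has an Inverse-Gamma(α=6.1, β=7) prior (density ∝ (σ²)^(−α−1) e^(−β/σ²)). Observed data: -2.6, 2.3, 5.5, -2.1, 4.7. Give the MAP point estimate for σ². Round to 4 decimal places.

Sum of squared deviations about the known mean: SS = (-2.6−1)² + (2.3−1)² + (5.5−1)² + (-2.1−1)² + (4.7−1)² = 58.2.
The Normal likelihood contributes (σ²)^(−n/2) exp(−SS/(2σ²)), so the posterior is Inverse-Gamma(α + n/2, β + SS/2) = Inverse-Gamma(8.6, 36.1).
The mode of Inverse-Gamma(a, b) is b/(a+1) = 36.1/9.6 ≈ 3.7604.

σ̂²_MAP = 3.7604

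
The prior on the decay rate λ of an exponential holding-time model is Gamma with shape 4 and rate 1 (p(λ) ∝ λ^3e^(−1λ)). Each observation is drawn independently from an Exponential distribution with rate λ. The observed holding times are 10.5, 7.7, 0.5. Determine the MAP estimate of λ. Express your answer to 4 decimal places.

The Exponential(rate=λ) likelihood is ∝ λ^n e^(−λΣtᵢ). Here n = 3 and Σtᵢ = 10.5 + 7.7 + 0.5 = 18.7.
Posterior ∝ λ^3e^(−1λ) · λ^3e^(−18.7λ) = λ^6e^(−19.7λ), i.e. Gamma(7, 19.7).
Mode = (a−1)/b = 6/19.7 ≈ 0.3046.

λ̂_MAP = 0.3046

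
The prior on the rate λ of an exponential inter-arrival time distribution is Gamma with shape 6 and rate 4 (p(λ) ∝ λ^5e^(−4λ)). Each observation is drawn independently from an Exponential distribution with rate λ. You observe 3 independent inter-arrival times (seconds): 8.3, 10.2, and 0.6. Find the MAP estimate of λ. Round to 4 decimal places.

λ̂_MAP = 0.3463

The Exponential(rate=λ) likelihood is ∝ λ^n e^(−λΣtᵢ). Here n = 3 and Σtᵢ = 8.3 + 10.2 + 0.6 = 19.1.
Posterior ∝ λ^5e^(−4λ) · λ^3e^(−19.1λ) = λ^8e^(−23.1λ), i.e. Gamma(9, 23.1).
Mode = (a−1)/b = 8/23.1 ≈ 0.3463.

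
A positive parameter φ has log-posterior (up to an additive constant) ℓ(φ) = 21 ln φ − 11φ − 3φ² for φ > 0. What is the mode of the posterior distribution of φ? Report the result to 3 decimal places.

φ̂_MAP = 1.167

ℓ'(φ) = 21/φ − 11 − 6φ. Setting this to zero and multiplying by φ: 6φ² + 11φ − 21 = 0.
φ = (−11 + √(11² + 4·6·21)) / (2·6) = (−11 + √625) / 12 = (−11 + 25)/12 = 7/6.
ℓ''(φ) = −21/φ² − 6 < 0, confirming a maximum.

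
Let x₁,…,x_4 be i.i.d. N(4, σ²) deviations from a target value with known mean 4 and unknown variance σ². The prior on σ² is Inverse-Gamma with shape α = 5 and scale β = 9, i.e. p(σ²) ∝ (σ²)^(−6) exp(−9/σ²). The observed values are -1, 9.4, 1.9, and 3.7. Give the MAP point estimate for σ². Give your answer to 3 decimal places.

Sum of squared deviations about the known mean: SS = (-1−4)² + (9.4−4)² + (1.9−4)² + (3.7−4)² = 58.66.
The Normal likelihood contributes (σ²)^(−n/2) exp(−SS/(2σ²)), so the posterior is Inverse-Gamma(α + n/2, β + SS/2) = Inverse-Gamma(7, 38.33).
The mode of Inverse-Gamma(a, b) is b/(a+1) = 38.33/8 ≈ 4.791.

σ̂²_MAP = 4.791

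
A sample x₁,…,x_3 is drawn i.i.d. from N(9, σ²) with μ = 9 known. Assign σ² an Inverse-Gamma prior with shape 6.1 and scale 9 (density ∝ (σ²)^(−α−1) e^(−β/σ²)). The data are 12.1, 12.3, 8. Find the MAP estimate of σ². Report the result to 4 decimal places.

σ̂²_MAP = 2.2965

Sum of squared deviations about the known mean: SS = (12.1−9)² + (12.3−9)² + (8−9)² = 21.5.
The Normal likelihood contributes (σ²)^(−n/2) exp(−SS/(2σ²)), so the posterior is Inverse-Gamma(α + n/2, β + SS/2) = Inverse-Gamma(7.6, 19.75).
The mode of Inverse-Gamma(a, b) is b/(a+1) = 19.75/8.6 ≈ 2.2965.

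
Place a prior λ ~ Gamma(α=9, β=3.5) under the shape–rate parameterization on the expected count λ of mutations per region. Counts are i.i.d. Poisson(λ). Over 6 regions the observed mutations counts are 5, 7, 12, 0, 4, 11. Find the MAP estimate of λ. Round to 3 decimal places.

Σxᵢ = 5+7+12+0+4+11 = 39, with n = 6.
Posterior ∝ λ^8e^(−3.5λ) · λ^39e^(−6λ) = λ^47e^(−9.5λ), i.e. Gamma(shape=48, rate=9.5).
The mode of a Gamma(a, b) with a ≥ 1 (shape–rate) is (a−1)/b = 47/9.5 ≈ 4.947.

λ̂_MAP = 4.947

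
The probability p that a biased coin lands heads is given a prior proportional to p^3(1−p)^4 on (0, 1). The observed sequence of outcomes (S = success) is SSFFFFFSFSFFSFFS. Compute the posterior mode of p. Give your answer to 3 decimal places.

p̂_MAP = 0.391

The prior density ∝ p^3(1−p)^4 is the kernel of Beta(4, 5).
Data: 6 successes in 16 trials (from the sequence). The binomial likelihood contributes p^6(1−p)^10, so the posterior is Beta(4+6, 5+10) = Beta(10, 15).
For Beta(a, b) with a, b > 1 the mode is (a−1)/(a+b−2) = 9/23 ≈ 0.391.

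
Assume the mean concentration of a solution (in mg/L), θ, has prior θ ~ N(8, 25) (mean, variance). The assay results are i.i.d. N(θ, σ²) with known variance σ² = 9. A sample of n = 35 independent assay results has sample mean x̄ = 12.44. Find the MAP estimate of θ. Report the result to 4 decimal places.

θ̂_MAP = 12.3948

n = 35, x̄ = 12.44.
For a Normal prior and Normal likelihood with known variance, the posterior is Normal; its mode equals its mean, the precision-weighted average.
Prior precision 1/σ₀² = 1/25 = 0.04; data precision n/σ² = 35/9.
θ̂ = (0.04·8 + (35/9)·12.44) / (0.04 + 35/9) = (10957/225)/(884/225) = 10957/884 ≈ 12.3948.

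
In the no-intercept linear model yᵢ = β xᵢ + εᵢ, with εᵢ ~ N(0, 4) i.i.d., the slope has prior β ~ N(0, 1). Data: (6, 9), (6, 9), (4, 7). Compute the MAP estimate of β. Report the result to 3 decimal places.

β̂_MAP = 1.478

log p(β | y) = −Σ(yᵢ − βxᵢ)²/(2·4) − β²/(2·1) + const.
Setting the derivative to zero: Σxᵢ(yᵢ − βxᵢ)/4 − β/1 = 0, so β = Σxᵢyᵢ / (Σxᵢ² + σ²/τ²).
Σxᵢyᵢ = 6·9 + 6·9 + 4·7 = 136; Σxᵢ² = 88; σ²/τ² = 4.
β̂_MAP = 136 / (88 + 4) = 136/92 ≈ 1.478.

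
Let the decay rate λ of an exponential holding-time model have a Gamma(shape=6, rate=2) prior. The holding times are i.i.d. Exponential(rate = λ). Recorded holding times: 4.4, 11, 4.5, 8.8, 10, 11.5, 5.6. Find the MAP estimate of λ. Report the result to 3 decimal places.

λ̂_MAP = 0.208

The Exponential(rate=λ) likelihood is ∝ λ^n e^(−λΣtᵢ). Here n = 7 and Σtᵢ = 4.4 + 11 + 4.5 + 8.8 + 10 + 11.5 + 5.6 = 55.8.
Posterior ∝ λ^5e^(−2λ) · λ^7e^(−55.8λ) = λ^12e^(−57.8λ), i.e. Gamma(13, 57.8).
Mode = (a−1)/b = 12/57.8 ≈ 0.208.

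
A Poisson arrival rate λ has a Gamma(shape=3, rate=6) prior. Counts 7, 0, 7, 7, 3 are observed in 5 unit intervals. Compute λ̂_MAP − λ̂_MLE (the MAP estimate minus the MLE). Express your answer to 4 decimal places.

Σxᵢ = 24. Posterior is Gamma(27, 11); MAP = (27−1)/11 = 26/11 ≈ 2.36364.
MLE = x̄ = 24/5 ≈ 4.80000.
Difference = 26/11 − 24/5 = -134/55 ≈ -2.4364.

MAP − MLE = -2.4364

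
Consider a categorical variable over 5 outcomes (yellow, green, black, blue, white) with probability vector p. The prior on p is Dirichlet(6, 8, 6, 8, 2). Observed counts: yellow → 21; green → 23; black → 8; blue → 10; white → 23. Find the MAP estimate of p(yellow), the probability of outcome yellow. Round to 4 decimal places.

The posterior is Dirichlet(αᵢ + nᵢ) = Dirichlet(27, 31, 14, 18, 25).
For a Dirichlet(a₁,…,a_K) with all aᵢ > 1, the mode has j-th component (aⱼ − 1)/(Σaᵢ − K).
Here Σaᵢ = 115 and K = 5, so p(yellow) = (27 − 1)/(115 − 5) = 26/110 ≈ 0.2364.

MAP estimate of p(yellow) = 0.2364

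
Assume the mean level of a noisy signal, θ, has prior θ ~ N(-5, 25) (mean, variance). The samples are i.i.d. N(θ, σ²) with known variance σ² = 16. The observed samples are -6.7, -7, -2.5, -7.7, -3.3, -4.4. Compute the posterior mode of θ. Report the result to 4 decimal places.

n = 6; x̄ = ((-6.7) + (-7) + (-2.5) + (-7.7) + (-3.3) + (-4.4))/6 = -31.6/6 = -79/15 ≈ -5.2667.
For a Normal prior and Normal likelihood with known variance, the posterior is Normal; its mode equals its mean, the precision-weighted average.
Prior precision 1/σ₀² = 1/25 = 0.04; data precision n/σ² = 6/16 = 0.375.
θ̂ = (0.04·(-5) + 0.375·(-79/15)) / (0.04 + 0.375) = (-2.175)/0.415 = -435/83 ≈ -5.2410.

θ̂_MAP = -5.2410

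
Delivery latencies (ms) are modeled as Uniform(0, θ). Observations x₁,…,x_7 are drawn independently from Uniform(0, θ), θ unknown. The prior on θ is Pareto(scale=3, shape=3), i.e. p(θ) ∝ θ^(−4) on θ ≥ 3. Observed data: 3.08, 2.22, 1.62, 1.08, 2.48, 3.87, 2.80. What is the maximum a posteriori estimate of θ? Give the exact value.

The Uniform(0, θ) likelihood is θ^(−n) for θ ≥ max(xᵢ), zero otherwise. Here max(xᵢ) = 3.87.
Posterior ∝ θ^(−4) · θ^(−7) = θ^(−11) on θ ≥ max(3, 3.87) = 3.87.
This density is strictly decreasing in θ, so the posterior mode lies at the lower boundary of the support.

θ̂_MAP = 3.87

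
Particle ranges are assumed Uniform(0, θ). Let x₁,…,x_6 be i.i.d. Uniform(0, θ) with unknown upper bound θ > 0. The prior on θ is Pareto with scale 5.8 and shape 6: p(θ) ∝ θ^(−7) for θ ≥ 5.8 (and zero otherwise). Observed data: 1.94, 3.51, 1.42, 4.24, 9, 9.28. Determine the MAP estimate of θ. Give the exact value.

The Uniform(0, θ) likelihood is θ^(−n) for θ ≥ max(xᵢ), zero otherwise. Here max(xᵢ) = 9.28.
Posterior ∝ θ^(−7) · θ^(−6) = θ^(−13) on θ ≥ max(5.8, 9.28) = 9.28.
This density is strictly decreasing in θ, so the posterior mode lies at the lower boundary of the support.

θ̂_MAP = 9.28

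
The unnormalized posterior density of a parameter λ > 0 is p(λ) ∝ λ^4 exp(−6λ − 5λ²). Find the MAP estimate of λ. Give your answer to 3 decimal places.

λ̂_MAP = 0.400

ℓ'(λ) = 4/λ − 6 − 10λ. Setting this to zero and multiplying by λ: 10λ² + 6λ − 4 = 0.
λ = (−6 + √(6² + 4·10·4)) / (2·10) = (−6 + √196) / 20 = (−6 + 14)/20 = 2/5.
ℓ''(λ) = −4/λ² − 10 < 0, confirming a maximum.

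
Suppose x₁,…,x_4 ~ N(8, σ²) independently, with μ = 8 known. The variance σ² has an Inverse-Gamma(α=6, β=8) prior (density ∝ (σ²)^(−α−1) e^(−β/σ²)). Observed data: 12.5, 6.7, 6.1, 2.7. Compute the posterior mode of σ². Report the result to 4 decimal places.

Sum of squared deviations about the known mean: SS = (12.5−8)² + (6.7−8)² + (6.1−8)² + (2.7−8)² = 53.64.
The Normal likelihood contributes (σ²)^(−n/2) exp(−SS/(2σ²)), so the posterior is Inverse-Gamma(α + n/2, β + SS/2) = Inverse-Gamma(8, 34.82).
The mode of Inverse-Gamma(a, b) is b/(a+1) = 34.82/9 ≈ 3.8689.

σ̂²_MAP = 3.8689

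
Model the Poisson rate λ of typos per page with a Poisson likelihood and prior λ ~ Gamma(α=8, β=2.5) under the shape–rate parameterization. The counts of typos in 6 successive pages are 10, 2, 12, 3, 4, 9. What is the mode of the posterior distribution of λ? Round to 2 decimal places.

Σxᵢ = 10+2+12+3+4+9 = 40, with n = 6.
Posterior ∝ λ^7e^(−2.5λ) · λ^40e^(−6λ) = λ^47e^(−8.5λ), i.e. Gamma(shape=48, rate=8.5).
The mode of a Gamma(a, b) with a ≥ 1 (shape–rate) is (a−1)/b = 47/8.5 ≈ 5.53.

λ̂_MAP = 5.53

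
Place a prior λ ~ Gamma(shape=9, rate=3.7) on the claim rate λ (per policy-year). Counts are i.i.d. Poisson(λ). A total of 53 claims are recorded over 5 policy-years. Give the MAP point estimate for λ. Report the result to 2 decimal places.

λ̂_MAP = 7.01

Σxᵢ = 53, n = 5.
Posterior ∝ λ^8e^(−3.7λ) · λ^53e^(−5λ) = λ^61e^(−8.7λ), i.e. Gamma(shape=62, rate=8.7).
The mode of a Gamma(a, b) with a ≥ 1 (shape–rate) is (a−1)/b = 61/8.7 ≈ 7.01.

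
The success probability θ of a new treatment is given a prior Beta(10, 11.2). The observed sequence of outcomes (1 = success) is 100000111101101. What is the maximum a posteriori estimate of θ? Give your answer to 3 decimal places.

θ̂_MAP = 0.497

Prior: Beta(10, 11.2).
Data: 8 successes in 15 trials (from the sequence). The binomial likelihood contributes θ^8(1−θ)^7, so the posterior is Beta(10+8, 11.2+7) = Beta(18, 18.2).
For Beta(a, b) with a, b > 1 the mode is (a−1)/(a+b−2) = 17/34.2 ≈ 0.497.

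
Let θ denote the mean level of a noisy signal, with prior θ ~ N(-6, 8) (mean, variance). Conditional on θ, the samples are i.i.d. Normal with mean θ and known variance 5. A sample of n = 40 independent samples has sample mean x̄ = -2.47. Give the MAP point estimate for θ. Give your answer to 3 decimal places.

θ̂_MAP = -2.524

n = 40, x̄ = -2.47.
For a Normal prior and Normal likelihood with known variance, the posterior is Normal; its mode equals its mean, the precision-weighted average.
Prior precision 1/σ₀² = 1/8 = 0.125; data precision n/σ² = 40/5 = 8.
θ̂ = (0.125·(-6) + 8·(-2.47)) / (0.125 + 8) = (-20.51)/8.125 = -4102/1625 ≈ -2.524.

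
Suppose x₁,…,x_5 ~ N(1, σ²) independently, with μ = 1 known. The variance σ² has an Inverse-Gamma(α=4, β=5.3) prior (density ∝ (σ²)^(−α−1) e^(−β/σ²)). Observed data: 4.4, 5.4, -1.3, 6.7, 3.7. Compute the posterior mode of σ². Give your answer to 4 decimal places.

Sum of squared deviations about the known mean: SS = (4.4−1)² + (5.4−1)² + (-1.3−1)² + (6.7−1)² + (3.7−1)² = 75.99.
The Normal likelihood contributes (σ²)^(−n/2) exp(−SS/(2σ²)), so the posterior is Inverse-Gamma(α + n/2, β + SS/2) = Inverse-Gamma(6.5, 43.295).
The mode of Inverse-Gamma(a, b) is b/(a+1) = 43.295/7.5 ≈ 5.7727.

σ̂²_MAP = 5.7727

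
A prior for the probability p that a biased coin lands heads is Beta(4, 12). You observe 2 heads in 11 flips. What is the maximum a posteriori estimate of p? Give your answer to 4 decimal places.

p̂_MAP = 0.2000

Prior: Beta(4, 12).
Data: 2 successes in 11 trials. The binomial likelihood contributes p^2(1−p)^9, so the posterior is Beta(4+2, 12+9) = Beta(6, 21).
For Beta(a, b) with a, b > 1 the mode is (a−1)/(a+b−2) = 5/25 ≈ 0.2000.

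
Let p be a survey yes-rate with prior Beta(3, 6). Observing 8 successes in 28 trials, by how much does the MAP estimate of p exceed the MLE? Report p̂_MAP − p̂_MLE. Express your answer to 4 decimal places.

Posterior is Beta(11, 26); MAP = (11−1)/(37−2) = 10/35 ≈ 0.28571.
MLE ignores the prior: p̂_MLE = k/n = 8/28 ≈ 0.28571.
Difference = 10/35 − 8/28 = 0 ≈ 0.0000.

MAP − MLE = 0.0000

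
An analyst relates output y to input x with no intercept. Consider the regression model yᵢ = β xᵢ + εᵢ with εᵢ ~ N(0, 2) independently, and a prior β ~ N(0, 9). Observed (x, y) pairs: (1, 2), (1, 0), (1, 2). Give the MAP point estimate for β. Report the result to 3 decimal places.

β̂_MAP = 1.241

log p(β | y) = −Σ(yᵢ − βxᵢ)²/(2·2) − β²/(2·9) + const.
Setting the derivative to zero: Σxᵢ(yᵢ − βxᵢ)/2 − β/9 = 0, so β = Σxᵢyᵢ / (Σxᵢ² + σ²/τ²).
Σxᵢyᵢ = 1·2 + 1·0 + 1·2 = 4; Σxᵢ² = 3; σ²/τ² = 2/9.
β̂_MAP = 4 / (3 + 2/9) = 4/(29/9) = 36/29 ≈ 1.241.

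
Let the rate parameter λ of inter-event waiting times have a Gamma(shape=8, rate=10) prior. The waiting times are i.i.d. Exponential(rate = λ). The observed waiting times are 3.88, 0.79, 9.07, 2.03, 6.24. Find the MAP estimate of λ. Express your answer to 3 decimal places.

λ̂_MAP = 0.375

The Exponential(rate=λ) likelihood is ∝ λ^n e^(−λΣtᵢ). Here n = 5 and Σtᵢ = 3.88 + 0.79 + 9.07 + 2.03 + 6.24 = 22.01.
Posterior ∝ λ^7e^(−10λ) · λ^5e^(−22.01λ) = λ^12e^(−32.01λ), i.e. Gamma(13, 32.01).
Mode = (a−1)/b = 12/32.01 ≈ 0.375.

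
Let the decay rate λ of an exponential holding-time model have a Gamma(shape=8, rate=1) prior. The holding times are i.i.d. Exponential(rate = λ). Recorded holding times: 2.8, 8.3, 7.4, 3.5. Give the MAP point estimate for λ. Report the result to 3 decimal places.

λ̂_MAP = 0.478

The Exponential(rate=λ) likelihood is ∝ λ^n e^(−λΣtᵢ). Here n = 4 and Σtᵢ = 2.8 + 8.3 + 7.4 + 3.5 = 22.
Posterior ∝ λ^7e^(−1λ) · λ^4e^(−22λ) = λ^11e^(−23λ), i.e. Gamma(12, 23).
Mode = (a−1)/b = 11/23 ≈ 0.478.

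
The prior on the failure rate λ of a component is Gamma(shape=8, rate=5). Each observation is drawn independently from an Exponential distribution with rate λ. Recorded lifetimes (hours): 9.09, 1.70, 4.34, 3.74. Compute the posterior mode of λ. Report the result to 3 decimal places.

The Exponential(rate=λ) likelihood is ∝ λ^n e^(−λΣtᵢ). Here n = 4 and Σtᵢ = 9.09 + 1.70 + 4.34 + 3.74 = 18.87.
Posterior ∝ λ^7e^(−5λ) · λ^4e^(−18.87λ) = λ^11e^(−23.87λ), i.e. Gamma(12, 23.87).
Mode = (a−1)/b = 11/23.87 ≈ 0.461.

λ̂_MAP = 0.461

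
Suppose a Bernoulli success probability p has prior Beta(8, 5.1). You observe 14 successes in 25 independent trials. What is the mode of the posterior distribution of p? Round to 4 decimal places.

Prior: Beta(8, 5.1).
Data: 14 successes in 25 trials. The binomial likelihood contributes p^14(1−p)^11, so the posterior is Beta(8+14, 5.1+11) = Beta(22, 16.1).
For Beta(a, b) with a, b > 1 the mode is (a−1)/(a+b−2) = 21/36.1 ≈ 0.5817.

p̂_MAP = 0.5817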